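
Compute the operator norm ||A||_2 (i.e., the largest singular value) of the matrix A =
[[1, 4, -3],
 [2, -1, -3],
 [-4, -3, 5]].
||A||_2 ≈ 8.8226 (= sqrt(largest eigenvalue of A^T A))

||A||_2 = sigma_max(A) = sqrt(lambda_max(A^T A)). Form the symmetric matrix M = A^T A =
[[21, 14, -29],
 [14, 26, -24],
 [-29, -24, 43]].
Its characteristic polynomial (trace, sum of principal 2x2 minors, determinant of M give the coefficients) is
  p(λ) = det(λ I - M) = λ^3 - 90λ^2 + 954λ - 576.
No integer candidate from the rational root theorem (±divisors of 576) is a root, so the roots are irrational. The cubic discriminant is Δ = 3100559472 > 0, so there are three distinct real roots. p(0) = -576 and p(1) = 289 have opposite signs, so a root lies in (0, 1); Newton's method refines it to λ ≈ 0.6424. p(11) = 359 and p(12) = -360 have opposite signs, so a root lies in (11, 12); Newton's method refines it to λ ≈ 11.5186. p(77) = -4195 and p(78) = 828 have opposite signs, so a root lies in (77, 78); Newton's method refines it to λ ≈ 77.839. Check (Vieta): the three roots sum to 90, matching tr M = 90.
So the eigenvalues of A^T A are ≈ 0.6424, 11.5186, 77.839 (all ≥ 0, as they must be for A^T A). The largest is λ_max ≈ 77.839, hence ||A||_2 = sqrt(λ_max) ≈ 8.8226.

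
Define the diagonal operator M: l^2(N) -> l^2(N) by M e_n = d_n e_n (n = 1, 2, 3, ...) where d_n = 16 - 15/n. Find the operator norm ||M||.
||M|| = 16

For a diagonal operator on l^2 with entries d_n, ||M|| = sup_n |d_n|. Here d_1 = 1, d_2 = 17/2, ..., and d_n = 16 - 15/n increases monotonically toward 16. All terms lie in [1, 16), so |d_n| = d_n and the supremum is the limit 16, which is not attained by any individual d_n. Hence ||M|| = 16.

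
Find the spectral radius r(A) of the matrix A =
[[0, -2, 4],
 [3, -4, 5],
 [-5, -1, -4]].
r(A) ≈ 5.9672

The eigenvalues of A are the roots of its characteristic polynomial. With M = A (coefficients from the trace, the sum of principal 2x2 minors, and det A):
  p(λ) = det(λ I - M) = λ^3 + 8λ^2 + 47λ + 66.
No integer candidate from the rational root theorem (±divisors of 66) is a root, so the roots are irrational. The cubic discriminant is Δ = -80008 < 0, so there is one real root and a complex-conjugate pair. p(-2) = -4 and p(-1) = 26 have opposite signs, so a root lies in (-2, -1); Newton's method refines it to λ ≈ -1.8536. Dividing out (λ - (-1.8536)) leaves approximately λ^2 + 6.1464λ + 35.6072. For λ^2 + 6.1464λ + 35.6072 the discriminant is -104.6501. It is negative, so the remaining roots are the complex-conjugate pair λ ≈ -3.0732 ± 5.1149i. Their product equals the constant term, so |λ|^2 ≈ 35.6072 and |λ| ≈ 5.9672.
Thus the eigenvalues (to 4 decimals) are -1.8536 (modulus 1.8536); -3.0732 ± 5.1149i (modulus 5.9672). The spectral radius is the largest modulus: r(A) ≈ 5.9672. (Cross-check: r(A) ≤ ||A||_2 ≈ 9.5093; equality holds whenever A is normal, though it can also hold for some non-normal A.)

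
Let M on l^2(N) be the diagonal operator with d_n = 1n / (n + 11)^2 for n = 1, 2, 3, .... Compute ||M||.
||M|| = 1/44 (attained at n = 11)

For M diagonal, ||M|| = sup_n |d_n|. Treat f(x) = 1x / (x + 11)^2 for real x > 0. By the quotient rule, f'(x) = 1(11 - x)/(x + 11)^3, which is positive for x < 11 and negative for x > 11. So f has a unique maximum at x = 11, and since 11 is a positive integer, the supremum over n ≥ 1 is attained at n = 11: d_11 = 1·11/(11 + 11)^2 = 1·11/484 = 1/44. Hence ||M|| = 1/44.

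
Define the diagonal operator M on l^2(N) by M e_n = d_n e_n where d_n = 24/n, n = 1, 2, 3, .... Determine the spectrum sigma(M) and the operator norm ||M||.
sigma(M) = {24/n : n ≥ 1} ∪ {0}; ||M|| = 24

A bounded diagonal operator on l^2 with diagonal entries d_n has spectrum equal to the closure of {d_n : n ≥ 1}: every d_n is an eigenvalue (with eigenvector e_n), so {d_n} ⊂ sigma(M); the spectrum is closed, so its closure is too; and for lambda not in the closure, (M - lambda I) has bounded inverse (the diagonal entries 1/(d_n - lambda) are bounded). For our sequence d_n = 24/n, n = 1, 2, 3, ...:
  - {d_n} = {24/n : n ≥ 1}; the only limit point is 0
  - closure = {24/n : n ≥ 1} ∪ {0}
For the norm: a diagonal operator has ||M|| = sup_n |d_n|. Here d_n = 24/n is positive and decreasing, so sup_n |d_n| = d_1 = 24. So ||M|| = 24.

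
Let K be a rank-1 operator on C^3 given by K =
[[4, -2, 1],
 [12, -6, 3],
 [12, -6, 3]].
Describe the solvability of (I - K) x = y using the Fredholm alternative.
(I - K) is singular (det(I - K) = 0, i.e. 1 ∈ sigma(K)). (I - K) x = y is solvable iff y ⊥ ker((I - K)^*) = span{(4, -2, 1)}, i.e. iff 4y_1 - 2y_2 + y_3 = 0. When solvable, the solutions are x = y + c·(1, 3, 3), c arbitrary (ker(I - K) = span{(1, 3, 3)}, dimension 1).

K has rank 1, so it is an outer product K = u v^T: every row of K is a multiple of one row vector. Reading off the entries, u = (1, 3, 3) and v = (4, -2, 1) (row i of K equals u_i·v^T). A rank-one matrix u v^T satisfies K u = u (v·u) and kills the (2)-dimensional subspace v^⊥, so its characteristic polynomial is lambda^2 (lambda - v·u) with v·u = tr K = 1. Hence the eigenvalues of I - K are 1 (multiplicity 2) and 1 - (1) = 0, so det(I - K) = 0. (Direct check: I - K =
[[-3, 2, -1],
 [-12, 7, -3],
 [-12, 6, -2]]
has determinant 0.) So 1 is an eigenvalue of K and (I - K) is not invertible. The finite-dimensional Fredholm alternative says: either (I - K) is invertible, or ker(I - K) ≠ {0} and then range(I - K) = ker((I - K)^*)^⊥, with dim ker(I - K) = dim ker((I - K)^*). We are in the second case, so we need both kernels. Kernel of I - K: (I - K) u = u - u (v·u) = u - u = 0, so ker(I - K) = span{u} = span{(1, 3, 3)} (it is exactly 1-dimensional because rank(I - K) = 2). Kernel of the adjoint: K is real, so (I - K)^* = I - K^T = I - v u^T, and (I - v u^T) v = v - v (u·v) = 0; hence ker((I - K)^*) = span{v} = span{(4, -2, 1)}. Therefore (I - K) x = y is solvable iff <y, v> = 0, i.e. iff 4y_1 - 2y_2 + y_3 = 0. When this holds, K y = u (v·y) = 0, so (I - K) y = y and x = y is a particular solution; the full solution set is the line x = y + c·u = y + c·(1, 3, 3), c ∈ C.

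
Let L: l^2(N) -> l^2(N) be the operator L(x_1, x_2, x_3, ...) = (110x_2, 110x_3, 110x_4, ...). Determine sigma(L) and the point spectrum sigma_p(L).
sigma(L) = closed disk {z in C : |z| ≤ 110}; sigma_p(L) = open disk {z in C : |z| < 110}

Note L = 110·V where V is the unit left shift (V x)_k = x_{k+1}; so sigma(L) = 110·sigma(V) and ||L|| = 110||V||. ||L x||^2 = 12100sum_{k≥2} |x_k|^2 ≤ 12100||x||^2, with equality on {x : x_1 = 0}, so ||L|| = 110. For any lambda with |lambda| < 110, set r = lambda/110 (|r| < 1); the vector x = (1, r, r^2, ...) is in l^2 and satisfies L x = 110(r, r^2, ...) = lambda x, so lambda is an eigenvalue. On the boundary |lambda| = 110 the geometric series diverges, so no l^2 eigenvector exists, but these lambda lie in the approximate point spectrum. Hence sigma(L) is the closed disk of radius 110 and sigma_p(L) is the open disk.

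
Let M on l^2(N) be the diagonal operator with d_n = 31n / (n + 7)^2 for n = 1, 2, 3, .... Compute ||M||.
||M|| = 31/28 (attained at n = 7)

For M diagonal, ||M|| = sup_n |d_n|. Treat f(x) = 31x / (x + 7)^2 for real x > 0. By the quotient rule, f'(x) = 31(7 - x)/(x + 7)^3, which is positive for x < 7 and negative for x > 7. So f has a unique maximum at x = 7, and since 7 is a positive integer, the supremum over n ≥ 1 is attained at n = 7: d_7 = 31·7/(7 + 7)^2 = 31·7/196 = 31/28. Hence ||M|| = 31/28.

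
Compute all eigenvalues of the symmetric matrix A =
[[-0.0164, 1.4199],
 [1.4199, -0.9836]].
sigma(A) ≈ {-2, 1}

A is real symmetric, so its spectrum consists of real eigenvalues. Expanding the characteristic polynomial of the displayed matrix gives
  det(λ I - A) = p(λ) = λ^2 + (1)λ + (-2).
Solving p(λ) = 0 yields eigenvalues ≈ -2, 1. (A is shown rounded to 4 decimals, so these recover the underlying integer eigenvalues to within that precision.)
Verification: the trace of A = -1 equals the sum of eigenvalues -1, and det(A) ≈ -2.0000 matches the eigenvalue product -2.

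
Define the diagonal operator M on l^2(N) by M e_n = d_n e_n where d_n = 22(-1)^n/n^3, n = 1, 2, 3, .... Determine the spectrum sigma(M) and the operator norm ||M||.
sigma(M) = {22(-1)^n/n^3 : n ≥ 1} ∪ {0}; ||M|| = 22

A bounded diagonal operator on l^2 with diagonal entries d_n has spectrum equal to the closure of {d_n : n ≥ 1}: every d_n is an eigenvalue (with eigenvector e_n), so {d_n} ⊂ sigma(M); the spectrum is closed, so its closure is too; and for lambda not in the closure, (M - lambda I) has bounded inverse (the diagonal entries 1/(d_n - lambda) are bounded). For our sequence d_n = 22(-1)^n/n^3, n = 1, 2, 3, ...:
  - {d_n} = {22(-1)^n/n^3 : n ≥ 1}; the only limit point is 0
  - closure = {22(-1)^n/n^3 : n ≥ 1} ∪ {0}
For the norm: a diagonal operator has ||M|| = sup_n |d_n|. Here |d_n| = 22/n^3 is decreasing, so sup_n |d_n| = |d_1| = 22. So ||M|| = 22.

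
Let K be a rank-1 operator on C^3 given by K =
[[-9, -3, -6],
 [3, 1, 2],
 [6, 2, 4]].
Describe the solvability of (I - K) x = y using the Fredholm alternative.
(I - K) is invertible (det(I - K) = 5 ≠ 0), so for every y in C^3 the equation (I - K) x = y has a unique solution.

K has rank 1, so it is an outer product K = u v^T: every row of K is a multiple of one row vector. Reading off the entries, u = (3, -1, -2) and v = (-3, -1, -2) (row i of K equals u_i·v^T). A rank-one matrix u v^T satisfies K u = u (v·u) and kills the (2)-dimensional subspace v^⊥, so its characteristic polynomial is lambda^2 (lambda - v·u) with v·u = tr K = -4. Hence the eigenvalues of I - K are 1 (multiplicity 2) and 1 - (-4) = 5, so det(I - K) = 5. (Direct check: I - K =
[[10, 3, 6],
 [-3, 0, -2],
 [-6, -2, -3]]
has determinant 5.) The finite-dimensional Fredholm alternative says: either (I - K) is invertible, or ker(I - K) ≠ {0} and then range(I - K) = ker((I - K)^*)^⊥, with dim ker(I - K) = dim ker((I - K)^*). Since det(I - K) ≠ 0, 1 is not an eigenvalue of K and ker(I - K) = {0}, so we are in the first case: for every y there is a unique x = (I - K)^(-1) y. Explicitly, by the Sherman–Morrison formula, (I - u v^T)^(-1) = I + u v^T/(1 - v·u), i.e. (I - K)^(-1) = I + K/(5).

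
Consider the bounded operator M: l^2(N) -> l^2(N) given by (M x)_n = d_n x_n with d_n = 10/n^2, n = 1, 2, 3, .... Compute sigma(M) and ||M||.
sigma(M) = {10/n^2 : n ≥ 1} ∪ {0}; ||M|| = 10

A bounded diagonal operator on l^2 with diagonal entries d_n has spectrum equal to the closure of {d_n : n ≥ 1}: every d_n is an eigenvalue (with eigenvector e_n), so {d_n} ⊂ sigma(M); the spectrum is closed, so its closure is too; and for lambda not in the closure, (M - lambda I) has bounded inverse (the diagonal entries 1/(d_n - lambda) are bounded). For our sequence d_n = 10/n^2, n = 1, 2, 3, ...:
  - {d_n} = {10/n^2 : n ≥ 1}; the only limit point is 0
  - closure = {10/n^2 : n ≥ 1} ∪ {0}
For the norm: a diagonal operator has ||M|| = sup_n |d_n|. Here d_n = 10/n^2 is positive and decreasing, so sup_n |d_n| = d_1 = 10. So ||M|| = 10.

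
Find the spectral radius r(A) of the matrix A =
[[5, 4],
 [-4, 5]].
r(A) = sqrt(41) ≈ 6.4031

The eigenvalues of A are the roots of its characteristic polynomial. With M = A (coefficients from the trace and determinant):
  p(λ) = det(λ I - M) = λ^2 - 10λ + 41.
For λ^2 - 10λ + 41 the discriminant is -64. It is negative, so the roots are the complex-conjugate pair λ = 5 ± (sqrt(64)/2) i ≈ 5 ± 4i. For a conjugate pair the product of the roots equals the constant term, so |λ|^2 = 41 and |λ| = sqrt(41) ≈ 6.4031.
Thus the eigenvalues (to 4 decimals) are 5 ± 4i (modulus 6.4031). The spectral radius is the largest modulus: r(A) = sqrt(41) ≈ 6.4031. (Cross-check: r(A) ≤ ||A||_2 ≈ 6.4031; equality holds whenever A is normal, though it can also hold for some non-normal A.)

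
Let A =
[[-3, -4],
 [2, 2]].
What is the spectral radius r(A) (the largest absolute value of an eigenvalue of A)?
r(A) = sqrt(2) ≈ 1.4142

The eigenvalues of A are the roots of its characteristic polynomial. With M = A (coefficients from the trace and determinant):
  p(λ) = det(λ I - M) = λ^2 + λ + 2.
For λ^2 + λ + 2 the discriminant is -7. It is negative, so the roots are the complex-conjugate pair λ = -1/2 ± (sqrt(7)/2) i ≈ -0.5 ± 1.3229i. For a conjugate pair the product of the roots equals the constant term, so |λ|^2 = 2 and |λ| = sqrt(2) ≈ 1.4142.
Thus the eigenvalues (to 4 decimals) are -0.5 ± 1.3229i (modulus 1.4142). The spectral radius is the largest modulus: r(A) = sqrt(2) ≈ 1.4142. (Cross-check: r(A) ≤ ||A||_2 ≈ 5.734; equality holds whenever A is normal, though it can also hold for some non-normal A.)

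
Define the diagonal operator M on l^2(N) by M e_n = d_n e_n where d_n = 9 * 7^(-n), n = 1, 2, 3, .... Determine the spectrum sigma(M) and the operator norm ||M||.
sigma(M) = {9 * 7^(-n) : n ≥ 1} ∪ {0}; ||M|| = 9/7

A bounded diagonal operator on l^2 with diagonal entries d_n has spectrum equal to the closure of {d_n : n ≥ 1}: every d_n is an eigenvalue (with eigenvector e_n), so {d_n} ⊂ sigma(M); the spectrum is closed, so its closure is too; and for lambda not in the closure, (M - lambda I) has bounded inverse (the diagonal entries 1/(d_n - lambda) are bounded). For our sequence d_n = 9 * 7^(-n), n = 1, 2, 3, ...:
  - {d_n} = {9 * 7^(-n) : n ≥ 1}; the only limit point is 0
  - closure = {9 * 7^(-n) : n ≥ 1} ∪ {0}
For the norm: a diagonal operator has ||M|| = sup_n |d_n|. Here d_n = 9 * 7^(-n) is positive and decreasing, so sup_n |d_n| = d_1 = 9/7. So ||M|| = 9/7.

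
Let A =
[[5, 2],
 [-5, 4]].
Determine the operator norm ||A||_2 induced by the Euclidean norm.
||A||_2 = sqrt((70 + sqrt(1300))/2) ≈ 7.282 (= sqrt(largest eigenvalue of A^T A))

||A||_2 = sigma_max(A) = sqrt(lambda_max(A^T A)). Form the symmetric matrix M = A^T A =
[[50, -10],
 [-10, 20]].
Its characteristic polynomial (trace, determinant of M give the coefficients) is
  p(λ) = det(λ I - M) = λ^2 - 70λ + 900.
For λ^2 - 70λ + 900 the discriminant is 1300. It is nonnegative but not a perfect square, so the roots are real and irrational: λ = (70 ± sqrt(1300))/2 ≈ 53.0278, 16.9722.
So the eigenvalues of A^T A are ≈ 16.9722, 53.0278 (all ≥ 0, as they must be for A^T A). The largest is λ_max = (70 + sqrt(1300))/2 ≈ 53.0278, hence ||A||_2 = sqrt(λ_max) = sqrt((70 + sqrt(1300))/2) ≈ 7.282.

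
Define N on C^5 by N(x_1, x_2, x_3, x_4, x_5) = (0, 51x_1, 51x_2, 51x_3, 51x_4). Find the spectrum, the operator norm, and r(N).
sigma(N) = {0}; ||N|| = 51; r(N) = 0. (N is nilpotent with N^5 = 0.)

On C^5, N is a strictly lower-triangular matrix with 51 on the subdiagonal and zeros elsewhere, so its characteristic polynomial is lambda^5 and every eigenvalue is 0: sigma(N) = {0}. For the operator norm, N e_i = 51e_{i+1} for i = 1, ..., 4 and N e_5 = 0, so the singular values of N are 51 (with multiplicity 4) and 0; hence ||N|| = 51. The spectral radius r(N) = max|lambda| = 0. Note ||N|| > r(N) — characteristic of non-normal nilpotent operators. Indeed N^5 = 0.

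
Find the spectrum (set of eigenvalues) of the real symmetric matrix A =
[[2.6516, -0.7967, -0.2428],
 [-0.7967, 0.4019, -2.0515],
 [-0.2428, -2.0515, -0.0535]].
sigma(A) ≈ {-2, 2, 3}

A is real symmetric, so its spectrum consists of real eigenvalues. Expanding the characteristic polynomial of the displayed matrix gives
  det(λ I - A) = p(λ) = λ^3 + (-3)λ^2 + (-4)λ + (12).
Solving p(λ) = 0 yields eigenvalues ≈ -2, 2, 3. (A is shown rounded to 4 decimals, so these recover the underlying integer eigenvalues to within that precision.)
Verification: the trace of A = 3 equals the sum of eigenvalues 3, and det(A) ≈ -12.0001 matches the eigenvalue product -12.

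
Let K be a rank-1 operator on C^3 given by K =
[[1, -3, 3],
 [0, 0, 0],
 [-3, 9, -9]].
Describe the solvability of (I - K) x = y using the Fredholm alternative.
(I - K) is invertible (det(I - K) = 9 ≠ 0), so for every y in C^3 the equation (I - K) x = y has a unique solution.

K has rank 1, so it is an outer product K = u v^T: every row of K is a multiple of one row vector. Reading off the entries, u = (1, 0, -3) and v = (1, -3, 3) (row i of K equals u_i·v^T). A rank-one matrix u v^T satisfies K u = u (v·u) and kills the (2)-dimensional subspace v^⊥, so its characteristic polynomial is lambda^2 (lambda - v·u) with v·u = tr K = -8. Hence the eigenvalues of I - K are 1 (multiplicity 2) and 1 - (-8) = 9, so det(I - K) = 9. (Direct check: I - K =
[[0, 3, -3],
 [0, 1, 0],
 [3, -9, 10]]
has determinant 9.) The finite-dimensional Fredholm alternative says: either (I - K) is invertible, or ker(I - K) ≠ {0} and then range(I - K) = ker((I - K)^*)^⊥, with dim ker(I - K) = dim ker((I - K)^*). Since det(I - K) ≠ 0, 1 is not an eigenvalue of K and ker(I - K) = {0}, so we are in the first case: for every y there is a unique x = (I - K)^(-1) y. Explicitly, by the Sherman–Morrison formula, (I - u v^T)^(-1) = I + u v^T/(1 - v·u), i.e. (I - K)^(-1) = I + K/(9).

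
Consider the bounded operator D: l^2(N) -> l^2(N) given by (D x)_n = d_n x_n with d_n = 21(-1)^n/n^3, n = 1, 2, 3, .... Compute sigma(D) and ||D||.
sigma(D) = {21(-1)^n/n^3 : n ≥ 1} ∪ {0}; ||D|| = 21

A bounded diagonal operator on l^2 with diagonal entries d_n has spectrum equal to the closure of {d_n : n ≥ 1}: every d_n is an eigenvalue (with eigenvector e_n), so {d_n} ⊂ sigma(D); the spectrum is closed, so its closure is too; and for lambda not in the closure, (D - lambda I) has bounded inverse (the diagonal entries 1/(d_n - lambda) are bounded). For our sequence d_n = 21(-1)^n/n^3, n = 1, 2, 3, ...:
  - {d_n} = {21(-1)^n/n^3 : n ≥ 1}; the only limit point is 0
  - closure = {21(-1)^n/n^3 : n ≥ 1} ∪ {0}
For the norm: a diagonal operator has ||D|| = sup_n |d_n|. Here |d_n| = 21/n^3 is decreasing, so sup_n |d_n| = |d_1| = 21. So ||D|| = 21.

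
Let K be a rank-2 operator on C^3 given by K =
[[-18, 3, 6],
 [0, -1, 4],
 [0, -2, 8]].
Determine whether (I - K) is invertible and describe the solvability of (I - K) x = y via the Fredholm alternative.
(I - K) is invertible (det(I - K) = -114 ≠ 0), so for every y in C^3 the equation (I - K) x = y has a unique solution.

K has rank 2 and factors as K = U V^T = u1 v1^T + u2 v2^T with u1 = (3, 1, 2), v1 = (-3, 0, 3), u2 = (3, -1, -2), v2 = (-3, 1, -1) (multiplying out reproduces the displayed K). The nonzero eigenvalues of U V^T coincide with those of the 2 x 2 matrix G = V^T U = [[v1·u1, v1·u2], [v2·u1, v2·u2]] = [[-3, -15], [-10, -8]], and by the Sylvester determinant identity det(I_3 - U V^T) = det(I_2 - V^T U) = det([[4, 15], [10, 9]]) = (4)(9) - (15)(10) = -114. (Direct check: I - K =
[[19, -3, -6],
 [0, 2, -4],
 [0, 2, -7]]
has determinant -114.) The finite-dimensional Fredholm alternative says: either (I - K) is invertible, or ker(I - K) ≠ {0} and then range(I - K) = ker((I - K)^*)^⊥, with dim ker(I - K) = dim ker((I - K)^*). Since det(I - K) ≠ 0, 1 is not an eigenvalue of K and ker(I - K) = {0}, so we are in the first case: for every y there is a unique x = (I - K)^(-1) y. (Explicitly, by the Woodbury identity, (I - U V^T)^(-1) = I + U (I_2 - G)^(-1) V^T.)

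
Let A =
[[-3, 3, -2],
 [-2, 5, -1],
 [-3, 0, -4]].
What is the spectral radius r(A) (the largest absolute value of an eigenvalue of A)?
r(A) ≈ 5.6185

The eigenvalues of A are the roots of its characteristic polynomial. With M = A (coefficients from the trace, the sum of principal 2x2 minors, and det A):
  p(λ) = det(λ I - M) = λ^3 + 2λ^2 - 23λ - 15.
No integer candidate from the rational root theorem (±divisors of 15) is a root, so the roots are irrational. The cubic discriminant is Δ = 57609 > 0, so there are three distinct real roots. p(-6) = -21 and p(-5) = 25 have opposite signs, so a root lies in (-6, -5); Newton's method refines it to λ ≈ -5.6185. p(-1) = 9 and p(0) = -15 have opposite signs, so a root lies in (-1, 0); Newton's method refines it to λ ≈ -0.6286. p(4) = -11 and p(5) = 45 have opposite signs, so a root lies in (4, 5); Newton's method refines it to λ ≈ 4.2471. Check (Vieta): the three roots sum to -2, matching tr M = -2.
Thus the eigenvalues (to 4 decimals) are -5.6185 (modulus 5.6185); -0.6286 (modulus 0.6286); 4.2471 (modulus 4.2471). The spectral radius is the largest modulus: r(A) ≈ 5.6185. (Cross-check: r(A) ≤ ||A||_2 ≈ 7.7183; equality holds whenever A is normal, though it can also hold for some non-normal A.)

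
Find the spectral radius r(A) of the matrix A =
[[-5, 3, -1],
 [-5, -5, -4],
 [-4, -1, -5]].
r(A) ≈ 7.3715

The eigenvalues of A are the roots of its characteristic polynomial. With M = A (coefficients from the trace, the sum of principal 2x2 minors, and det A):
  p(λ) = det(λ I - M) = λ^3 + 15λ^2 + 82λ + 117.
No integer candidate from the rational root theorem (±divisors of 117) is a root, so the roots are irrational. The cubic discriminant is Δ = -51295 < 0, so there is one real root and a complex-conjugate pair. p(-3) = -21 and p(-2) = 5 have opposite signs, so a root lies in (-3, -2); Newton's method refines it to λ ≈ -2.1532. Dividing out (λ - (-2.1532)) leaves approximately λ^2 + 12.8468λ + 54.3387. For λ^2 + 12.8468λ + 54.3387 the discriminant is -52.3134. It is negative, so the remaining roots are the complex-conjugate pair λ ≈ -6.4234 ± 3.6164i. Their product equals the constant term, so |λ|^2 ≈ 54.3387 and |λ| ≈ 7.3715.
Thus the eigenvalues (to 4 decimals) are -2.1532 (modulus 2.1532); -6.4234 ± 3.6164i (modulus 7.3715). The spectral radius is the largest modulus: r(A) ≈ 7.3715. (Cross-check: r(A) ≤ ||A||_2 ≈ 10.4306; equality holds whenever A is normal, though it can also hold for some non-normal A.)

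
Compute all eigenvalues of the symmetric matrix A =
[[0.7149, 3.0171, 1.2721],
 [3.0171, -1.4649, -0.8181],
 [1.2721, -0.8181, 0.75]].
sigma(A) ≈ {-4, 1, 3}

A is real symmetric, so its spectrum consists of real eigenvalues. Expanding the characteristic polynomial of the displayed matrix gives
  det(λ I - A) = p(λ) = λ^3 + (0)λ^2 + (-13)λ + (12).
Solving p(λ) = 0 yields eigenvalues ≈ -4, 1, 3. (A is shown rounded to 4 decimals, so these recover the underlying integer eigenvalues to within that precision.)
Verification: the trace of A = 0 equals the sum of eigenvalues 0, and det(A) ≈ -12.0004 matches the eigenvalue product -12.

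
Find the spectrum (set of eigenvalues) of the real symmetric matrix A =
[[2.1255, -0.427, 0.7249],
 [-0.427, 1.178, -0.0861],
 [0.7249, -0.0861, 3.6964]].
sigma(A) ≈ {1, 2, 4}

A is real symmetric, so its spectrum consists of real eigenvalues. Expanding the characteristic polynomial of the displayed matrix gives
  det(λ I - A) = p(λ) = λ^3 + (-7)λ^2 + (14)λ + (-8).
Solving p(λ) = 0 yields eigenvalues ≈ 1, 2, 4. (A is shown rounded to 4 decimals, so these recover the underlying integer eigenvalues to within that precision.)
Verification: the trace of A = 7 equals the sum of eigenvalues 7, and det(A) ≈ 7.9998 matches the eigenvalue product 8.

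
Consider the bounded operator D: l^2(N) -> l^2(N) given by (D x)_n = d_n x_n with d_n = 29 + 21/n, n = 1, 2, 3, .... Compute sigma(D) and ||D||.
sigma(D) = {29 + 21/n : n ≥ 1} ∪ {29}; ||D|| = 50

A bounded diagonal operator on l^2 with diagonal entries d_n has spectrum equal to the closure of {d_n : n ≥ 1}: every d_n is an eigenvalue (with eigenvector e_n), so {d_n} ⊂ sigma(D); the spectrum is closed, so its closure is too; and for lambda not in the closure, (D - lambda I) has bounded inverse (the diagonal entries 1/(d_n - lambda) are bounded). For our sequence d_n = 29 + 21/n, n = 1, 2, 3, ...:
  - {d_n} = {29 + 21/n : n ≥ 1}; the only limit point is 29
  - closure = {29 + 21/n : n ≥ 1} ∪ {29}
For the norm: a diagonal operator has ||D|| = sup_n |d_n|. Here d_n = 29 + 21/n is positive and decreasing, so sup_n |d_n| = d_1 = 29 + 21 = 50. So ||D|| = 50.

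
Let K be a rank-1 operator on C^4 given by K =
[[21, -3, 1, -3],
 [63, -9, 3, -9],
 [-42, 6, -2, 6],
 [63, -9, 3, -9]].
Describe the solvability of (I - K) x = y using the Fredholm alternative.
(I - K) is singular (det(I - K) = 0, i.e. 1 ∈ sigma(K)). (I - K) x = y is solvable iff y ⊥ ker((I - K)^*) = span{(21, -3, 1, -3)}, i.e. iff 21y_1 - 3y_2 + y_3 - 3y_4 = 0. When solvable, the solutions are x = y + c·(1, 3, -2, 3), c arbitrary (ker(I - K) = span{(1, 3, -2, 3)}, dimension 1).

K has rank 1, so it is an outer product K = u v^T: every row of K is a multiple of one row vector. Reading off the entries, u = (1, 3, -2, 3) and v = (21, -3, 1, -3) (row i of K equals u_i·v^T). A rank-one matrix u v^T satisfies K u = u (v·u) and kills the (3)-dimensional subspace v^⊥, so its characteristic polynomial is lambda^3 (lambda - v·u) with v·u = tr K = 1. Hence the eigenvalues of I - K are 1 (multiplicity 3) and 1 - (1) = 0, so det(I - K) = 0. (Direct check: I - K =
[[-20, 3, -1, 3],
 [-63, 10, -3, 9],
 [42, -6, 3, -6],
 [-63, 9, -3, 10]]
has determinant 0.) So 1 is an eigenvalue of K and (I - K) is not invertible. The finite-dimensional Fredholm alternative says: either (I - K) is invertible, or ker(I - K) ≠ {0} and then range(I - K) = ker((I - K)^*)^⊥, with dim ker(I - K) = dim ker((I - K)^*). We are in the second case, so we need both kernels. Kernel of I - K: (I - K) u = u - u (v·u) = u - u = 0, so ker(I - K) = span{u} = span{(1, 3, -2, 3)} (it is exactly 1-dimensional because rank(I - K) = 3). Kernel of the adjoint: K is real, so (I - K)^* = I - K^T = I - v u^T, and (I - v u^T) v = v - v (u·v) = 0; hence ker((I - K)^*) = span{v} = span{(21, -3, 1, -3)}. Therefore (I - K) x = y is solvable iff <y, v> = 0, i.e. iff 21y_1 - 3y_2 + y_3 - 3y_4 = 0. When this holds, K y = u (v·y) = 0, so (I - K) y = y and x = y is a particular solution; the full solution set is the line x = y + c·u = y + c·(1, 3, -2, 3), c ∈ C.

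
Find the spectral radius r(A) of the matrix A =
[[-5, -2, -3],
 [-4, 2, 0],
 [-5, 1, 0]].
r(A) ≈ 7.6326

The eigenvalues of A are the roots of its characteristic polynomial. With M = A (coefficients from the trace, the sum of principal 2x2 minors, and det A):
  p(λ) = det(λ I - M) = λ^3 + 3λ^2 - 33λ + 18.
No integer candidate from the rational root theorem (±divisors of 18) is a root, so the roots are irrational. The cubic discriminant is Δ = 110781 > 0, so there are three distinct real roots. p(-8) = -38 and p(-7) = 53 have opposite signs, so a root lies in (-8, -7); Newton's method refines it to λ ≈ -7.6326. p(0) = 18 and p(1) = -11 have opposite signs, so a root lies in (0, 1); Newton's method refines it to λ ≈ 0.5823. p(4) = -2 and p(5) = 53 have opposite signs, so a root lies in (4, 5); Newton's method refines it to λ ≈ 4.0503. Check (Vieta): the three roots sum to -3, matching tr M = -3.
Thus the eigenvalues (to 4 decimals) are -7.6326 (modulus 7.6326); 0.5823 (modulus 0.5823); 4.0503 (modulus 4.0503). The spectral radius is the largest modulus: r(A) ≈ 7.6326. (Cross-check: r(A) ≤ ||A||_2 ≈ 8.3512; equality holds whenever A is normal, though it can also hold for some non-normal A.)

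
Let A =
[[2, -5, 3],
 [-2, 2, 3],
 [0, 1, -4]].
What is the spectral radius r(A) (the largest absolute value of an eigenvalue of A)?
r(A) ≈ 5.2246

The eigenvalues of A are the roots of its characteristic polynomial. With M = A (coefficients from the trace, the sum of principal 2x2 minors, and det A):
  p(λ) = det(λ I - M) = λ^3 - 25λ - 12.
No integer candidate from the rational root theorem (±divisors of 12) is a root, so the roots are irrational. The cubic discriminant is Δ = 58612 > 0, so there are three distinct real roots. p(-5) = -12 and p(-4) = 24 have opposite signs, so a root lies in (-5, -4); Newton's method refines it to λ ≈ -4.7401. p(-1) = 12 and p(0) = -12 have opposite signs, so a root lies in (-1, 0); Newton's method refines it to λ ≈ -0.4846. p(5) = -12 and p(6) = 54 have opposite signs, so a root lies in (5, 6); Newton's method refines it to λ ≈ 5.2246. Check (Vieta): the three roots sum to 0, matching tr M = 0.
Thus the eigenvalues (to 4 decimals) are -4.7401 (modulus 4.7401); -0.4846 (modulus 0.4846); 5.2246 (modulus 5.2246). The spectral radius is the largest modulus: r(A) ≈ 5.2246. (Cross-check: r(A) ≤ ||A||_2 ≈ 6.8913; equality holds whenever A is normal, though it can also hold for some non-normal A.)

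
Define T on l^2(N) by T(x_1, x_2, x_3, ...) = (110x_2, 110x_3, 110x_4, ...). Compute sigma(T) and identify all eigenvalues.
sigma(T) = closed disk {z in C : |z| ≤ 110}; sigma_p(T) = open disk {z in C : |z| < 110}

Note T = 110·V where V is the unit left shift (V x)_k = x_{k+1}; so sigma(T) = 110·sigma(V) and ||T|| = 110||V||. ||T x||^2 = 12100sum_{k≥2} |x_k|^2 ≤ 12100||x||^2, with equality on {x : x_1 = 0}, so ||T|| = 110. For any lambda with |lambda| < 110, set r = lambda/110 (|r| < 1); the vector x = (1, r, r^2, ...) is in l^2 and satisfies T x = 110(r, r^2, ...) = lambda x, so lambda is an eigenvalue. On the boundary |lambda| = 110 the geometric series diverges, so no l^2 eigenvector exists, but these lambda lie in the approximate point spectrum. Hence sigma(T) is the closed disk of radius 110 and sigma_p(T) is the open disk.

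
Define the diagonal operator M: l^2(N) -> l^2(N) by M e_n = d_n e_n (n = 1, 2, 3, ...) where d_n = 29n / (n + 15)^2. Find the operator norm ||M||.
||M|| = 29/60 (attained at n = 15)

For M diagonal, ||M|| = sup_n |d_n|. Treat f(x) = 29x / (x + 15)^2 for real x > 0. By the quotient rule, f'(x) = 29(15 - x)/(x + 15)^3, which is positive for x < 15 and negative for x > 15. So f has a unique maximum at x = 15, and since 15 is a positive integer, the supremum over n ≥ 1 is attained at n = 15: d_15 = 29·15/(15 + 15)^2 = 29·15/900 = 29/60. Hence ||M|| = 29/60.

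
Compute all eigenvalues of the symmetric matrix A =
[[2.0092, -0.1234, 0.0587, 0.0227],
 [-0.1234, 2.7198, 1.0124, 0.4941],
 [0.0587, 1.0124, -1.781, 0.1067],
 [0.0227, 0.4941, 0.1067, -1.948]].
sigma(A) ≈ {-2, 2, 3} (-2 with multiplicity 2)

A is real symmetric, so its spectrum consists of real eigenvalues. Expanding the characteristic polynomial of the displayed matrix gives
  det(λ I - A) = p(λ) = λ^4 + (-1)λ^3 + (-10)λ^2 + (4)λ + (24).
Solving p(λ) = 0 yields eigenvalues ≈ -2, -2, 2, 3. (A is shown rounded to 4 decimals, so these recover the underlying integer eigenvalues to within that precision.)
Verification: the trace of A = 1 equals the sum of eigenvalues 1, and det(A) ≈ 24.0001 matches the eigenvalue product 24.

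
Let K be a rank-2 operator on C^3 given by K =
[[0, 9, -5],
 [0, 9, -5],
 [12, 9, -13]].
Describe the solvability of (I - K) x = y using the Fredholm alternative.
(I - K) is invertible (det(I - K) = -7 ≠ 0), so for every y in C^3 the equation (I - K) x = y has a unique solution.

K has rank 2 and factors as K = U V^T = u1 v1^T + u2 v2^T with u1 = (2, 2, -2), v1 = (-3, 0, 2), u2 = (3, 3, 3), v2 = (2, 3, -3) (multiplying out reproduces the displayed K). The nonzero eigenvalues of U V^T coincide with those of the 2 x 2 matrix G = V^T U = [[v1·u1, v1·u2], [v2·u1, v2·u2]] = [[-10, -3], [16, 6]], and by the Sylvester determinant identity det(I_3 - U V^T) = det(I_2 - V^T U) = det([[11, 3], [-16, -5]]) = (11)(-5) - (3)(-16) = -7. (Direct check: I - K =
[[1, -9, 5],
 [0, -8, 5],
 [-12, -9, 14]]
has determinant -7.) The finite-dimensional Fredholm alternative says: either (I - K) is invertible, or ker(I - K) ≠ {0} and then range(I - K) = ker((I - K)^*)^⊥, with dim ker(I - K) = dim ker((I - K)^*). Since det(I - K) ≠ 0, 1 is not an eigenvalue of K and ker(I - K) = {0}, so we are in the first case: for every y there is a unique x = (I - K)^(-1) y. (Explicitly, by the Woodbury identity, (I - U V^T)^(-1) = I + U (I_2 - G)^(-1) V^T.)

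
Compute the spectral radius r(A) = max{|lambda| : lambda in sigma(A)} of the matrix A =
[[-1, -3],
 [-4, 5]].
r(A) = (4 + sqrt(84))/2 ≈ 6.5826

The eigenvalues of A are the roots of its characteristic polynomial. With M = A (coefficients from the trace and determinant):
  p(λ) = det(λ I - M) = λ^2 - 4λ - 17.
For λ^2 - 4λ - 17 the discriminant is 84. It is nonnegative but not a perfect square, so the roots are real and irrational: λ = (4 ± sqrt(84))/2 ≈ 6.5826, -2.5826.
Thus the eigenvalues (to 4 decimals) are 6.5826 (modulus 6.5826); -2.5826 (modulus 2.5826). The spectral radius is the largest modulus: r(A) = (4 + sqrt(84))/2 ≈ 6.5826. (Cross-check: r(A) ≤ ||A||_2 ≈ 6.6713; equality holds whenever A is normal, though it can also hold for some non-normal A.)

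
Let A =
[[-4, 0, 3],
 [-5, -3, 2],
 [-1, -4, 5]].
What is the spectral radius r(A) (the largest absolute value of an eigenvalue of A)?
r(A) ≈ 4.5205

The eigenvalues of A are the roots of its characteristic polynomial. With M = A (coefficients from the trace, the sum of principal 2x2 minors, and det A):
  p(λ) = det(λ I - M) = λ^3 + 2λ^2 - 12λ - 79.
No integer candidate from the rational root theorem (±divisors of 79) is a root, so the roots are irrational. The cubic discriminant is Δ = -124363 < 0, so there is one real root and a complex-conjugate pair. p(4) = -31 and p(5) = 36 have opposite signs, so a root lies in (4, 5); Newton's method refines it to λ ≈ 4.5205. Dividing out (λ - (4.5205)) leaves approximately λ^2 + 6.5205λ + 17.4759. For λ^2 + 6.5205λ + 17.4759 the discriminant is -27.3868. It is negative, so the remaining roots are the complex-conjugate pair λ ≈ -3.2603 ± 2.6166i. Their product equals the constant term, so |λ|^2 ≈ 17.4759 and |λ| ≈ 4.1804.
Thus the eigenvalues (to 4 decimals) are 4.5205 (modulus 4.5205); -3.2603 ± 2.6166i (modulus 4.1804). The spectral radius is the largest modulus: r(A) ≈ 4.5205. (Cross-check: r(A) ≤ ||A||_2 ≈ 9.1722; equality holds whenever A is normal, though it can also hold for some non-normal A.)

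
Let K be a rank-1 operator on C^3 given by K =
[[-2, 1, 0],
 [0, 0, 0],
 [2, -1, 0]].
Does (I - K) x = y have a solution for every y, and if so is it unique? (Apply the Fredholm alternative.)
(I - K) is invertible (det(I - K) = 3 ≠ 0), so for every y in C^3 the equation (I - K) x = y has a unique solution.

K has rank 1, so it is an outer product K = u v^T: every row of K is a multiple of one row vector. Reading off the entries, u = (-1, 0, 1) and v = (2, -1, 0) (row i of K equals u_i·v^T). A rank-one matrix u v^T satisfies K u = u (v·u) and kills the (2)-dimensional subspace v^⊥, so its characteristic polynomial is lambda^2 (lambda - v·u) with v·u = tr K = -2. Hence the eigenvalues of I - K are 1 (multiplicity 2) and 1 - (-2) = 3, so det(I - K) = 3. (Direct check: I - K =
[[3, -1, 0],
 [0, 1, 0],
 [-2, 1, 1]]
has determinant 3.) The finite-dimensional Fredholm alternative says: either (I - K) is invertible, or ker(I - K) ≠ {0} and then range(I - K) = ker((I - K)^*)^⊥, with dim ker(I - K) = dim ker((I - K)^*). Since det(I - K) ≠ 0, 1 is not an eigenvalue of K and ker(I - K) = {0}, so we are in the first case: for every y there is a unique x = (I - K)^(-1) y. Explicitly, by the Sherman–Morrison formula, (I - u v^T)^(-1) = I + u v^T/(1 - v·u), i.e. (I - K)^(-1) = I + K/(3).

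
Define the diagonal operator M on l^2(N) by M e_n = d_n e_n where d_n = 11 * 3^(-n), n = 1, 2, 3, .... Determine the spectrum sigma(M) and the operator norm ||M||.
sigma(M) = {11 * 3^(-n) : n ≥ 1} ∪ {0}; ||M|| = 11/3

A bounded diagonal operator on l^2 with diagonal entries d_n has spectrum equal to the closure of {d_n : n ≥ 1}: every d_n is an eigenvalue (with eigenvector e_n), so {d_n} ⊂ sigma(M); the spectrum is closed, so its closure is too; and for lambda not in the closure, (M - lambda I) has bounded inverse (the diagonal entries 1/(d_n - lambda) are bounded). For our sequence d_n = 11 * 3^(-n), n = 1, 2, 3, ...:
  - {d_n} = {11 * 3^(-n) : n ≥ 1}; the only limit point is 0
  - closure = {11 * 3^(-n) : n ≥ 1} ∪ {0}
For the norm: a diagonal operator has ||M|| = sup_n |d_n|. Here d_n = 11 * 3^(-n) is positive and decreasing, so sup_n |d_n| = d_1 = 11/3. So ||M|| = 11/3.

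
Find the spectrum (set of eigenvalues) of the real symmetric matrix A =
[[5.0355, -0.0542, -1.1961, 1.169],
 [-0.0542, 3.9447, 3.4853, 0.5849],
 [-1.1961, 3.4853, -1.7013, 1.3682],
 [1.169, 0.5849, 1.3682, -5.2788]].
sigma(A) ≈ {-6, -3, 5, 6}

A is real symmetric, so its spectrum consists of real eigenvalues. Expanding the characteristic polynomial of the displayed matrix gives
  det(λ I - A) = p(λ) = λ^4 + (-2)λ^3 + (-51)λ^2 + (72.0025)λ + (540).
Solving p(λ) = 0 yields eigenvalues ≈ -6, -3, 5, 6. (A is shown rounded to 4 decimals, so these recover the underlying integer eigenvalues to within that precision.)
Verification: the trace of A = 2 equals the sum of eigenvalues 2, and det(A) ≈ 539.9995 matches the eigenvalue product 540.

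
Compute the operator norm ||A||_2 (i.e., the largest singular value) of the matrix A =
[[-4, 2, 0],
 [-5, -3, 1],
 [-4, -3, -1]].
||A||_2 ≈ 8.0836 (= sqrt(largest eigenvalue of A^T A))

||A||_2 = sigma_max(A) = sqrt(lambda_max(A^T A)). Form the symmetric matrix M = A^T A =
[[57, 19, -1],
 [19, 22, 0],
 [-1, 0, 2]].
Its characteristic polynomial (trace, sum of principal 2x2 minors, determinant of M give the coefficients) is
  p(λ) = det(λ I - M) = λ^3 - 81λ^2 + 1050λ - 1764.
No integer candidate from the rational root theorem (±divisors of 1764) is a root, so the roots are irrational. The cubic discriminant is Δ = 1469646612 > 0, so there are three distinct real roots. p(1) = -794 and p(2) = 20 have opposite signs, so a root lies in (1, 2); Newton's method refines it to λ ≈ 1.973. p(13) = 394 and p(14) = -196 have opposite signs, so a root lies in (13, 14); Newton's method refines it to λ ≈ 13.6826. p(65) = -1114 and p(66) = 2196 have opposite signs, so a root lies in (65, 66); Newton's method refines it to λ ≈ 65.3444. Check (Vieta): the three roots sum to 81, matching tr M = 81.
So the eigenvalues of A^T A are ≈ 1.973, 13.6826, 65.3444 (all ≥ 0, as they must be for A^T A). The largest is λ_max ≈ 65.3444, hence ||A||_2 = sqrt(λ_max) ≈ 8.0836.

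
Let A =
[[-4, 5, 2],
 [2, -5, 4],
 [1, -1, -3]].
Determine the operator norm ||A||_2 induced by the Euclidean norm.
||A||_2 ≈ 8.4198 (= sqrt(largest eigenvalue of A^T A))

||A||_2 = sigma_max(A) = sqrt(lambda_max(A^T A)). Form the symmetric matrix M = A^T A =
[[21, -31, -3],
 [-31, 51, -7],
 [-3, -7, 29]].
Its characteristic polynomial (trace, sum of principal 2x2 minors, determinant of M give the coefficients) is
  p(λ) = det(λ I - M) = λ^3 - 101λ^2 + 2140λ - 400.
No integer candidate from the rational root theorem (±divisors of 400) is a root, so the roots are irrational. The cubic discriminant is Δ = 7418530000 > 0, so there are three distinct real roots. p(0) = -400 and p(1) = 1640 have opposite signs, so a root lies in (0, 1); Newton's method refines it to λ ≈ 0.1886. p(29) = 1108 and p(30) = -100 have opposite signs, so a root lies in (29, 30); Newton's method refines it to λ ≈ 29.918. p(70) = -2500 and p(71) = 310 have opposite signs, so a root lies in (70, 71); Newton's method refines it to λ ≈ 70.8934. Check (Vieta): the three roots sum to 101, matching tr M = 101.
So the eigenvalues of A^T A are ≈ 0.1886, 29.918, 70.8934 (all ≥ 0, as they must be for A^T A). The largest is λ_max ≈ 70.8934, hence ||A||_2 = sqrt(λ_max) ≈ 8.4198.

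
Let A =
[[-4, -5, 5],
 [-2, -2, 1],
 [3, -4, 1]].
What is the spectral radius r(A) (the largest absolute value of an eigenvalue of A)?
r(A) ≈ 6.9652

The eigenvalues of A are the roots of its characteristic polynomial. With M = A (coefficients from the trace, the sum of principal 2x2 minors, and det A):
  p(λ) = det(λ I - M) = λ^3 + 5λ^2 - 19λ - 37.
No integer candidate from the rational root theorem (±divisors of 37) is a root, so the roots are irrational. The cubic discriminant is Δ = 81268 > 0, so there are three distinct real roots. p(-7) = -2 and p(-6) = 41 have opposite signs, so a root lies in (-7, -6); Newton's method refines it to λ ≈ -6.9652. p(-2) = 13 and p(-1) = -14 have opposite signs, so a root lies in (-2, -1); Newton's method refines it to λ ≈ -1.5229. p(3) = -22 and p(4) = 31 have opposite signs, so a root lies in (3, 4); Newton's method refines it to λ ≈ 3.4881. Check (Vieta): the three roots sum to -5, matching tr M = -5.
Thus the eigenvalues (to 4 decimals) are -6.9652 (modulus 6.9652); -1.5229 (modulus 1.5229); 3.4881 (modulus 3.4881). The spectral radius is the largest modulus: r(A) ≈ 6.9652. (Cross-check: r(A) ≤ ||A||_2 ≈ 8.8054; equality holds whenever A is normal, though it can also hold for some non-normal A.)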